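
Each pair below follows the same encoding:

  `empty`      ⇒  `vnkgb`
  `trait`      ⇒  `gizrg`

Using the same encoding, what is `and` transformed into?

This is the alphabet-reversal cipher (Atbash): a becomes z, b becomes y, etc.
Applying it to and: a↔z, n↔m, d↔w.

zmw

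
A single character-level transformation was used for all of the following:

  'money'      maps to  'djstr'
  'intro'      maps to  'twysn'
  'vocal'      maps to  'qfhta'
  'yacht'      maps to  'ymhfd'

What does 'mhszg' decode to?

bunch

The output letters match the input read backwards, each shifted +5: money reversed is yenom. The word is reversed, then every letter is shifted forward by 5.
Reversing it on mhszg: shift back: m−5=h, h−5=c, s−5=n, z−5=u, g−5=b → hcnub; then reverse → bunch.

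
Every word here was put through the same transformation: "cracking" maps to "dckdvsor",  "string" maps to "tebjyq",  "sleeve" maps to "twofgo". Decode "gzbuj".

Shifts by position in cracking: pos 0: c→d (+1), pos 1: r→c (+11), pos 2: a→k (+10), pos 3: c→d (+1), pos 4: k→v (+11), pos 5: i→s (+10) — repeating every 3. It's a Vigenère-style cipher with numeric key [1,11,10]: position i shifts by key[i mod 3].
Reversing it on gzbuj: g−1=f, z−11=o, b−10=r, u−1=t, j−11=y.

forty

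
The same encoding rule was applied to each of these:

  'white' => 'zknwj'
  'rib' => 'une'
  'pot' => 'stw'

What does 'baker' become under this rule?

efnju

The shift depends on letter class: consonant w→z is +3, but vowel i→n is +5. Vowels shift forward by 5 and consonants shift forward by 3.
On baker: b(cons)+3=e, a(vowel)+5=f, k(cons)+3=n, e(vowel)+5=j, r(cons)+3=u.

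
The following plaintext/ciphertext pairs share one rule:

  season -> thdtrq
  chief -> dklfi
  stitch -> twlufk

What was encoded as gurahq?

frozen

Shifts by position in season: pos 0: s→t (+1), pos 1: e→h (+3), pos 2: a→d (+3), pos 3: s→t (+1), pos 4: o→r (+3), pos 5: n→q (+3) — repeating every 3. A repeating key of period 3 is used — shifts +1, +3, +3 over and over.
Undoing it on gurahq: g−1=f, u−3=r, r−3=o, a−1=z, h−3=e, q−3=n.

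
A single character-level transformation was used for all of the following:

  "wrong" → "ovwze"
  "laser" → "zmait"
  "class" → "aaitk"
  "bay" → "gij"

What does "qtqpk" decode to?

chili

The output letters match the input read backwards, each shifted +8: wrong reversed is gnorw. Two steps: reverse the string, then apply a Caesar shift of +8.
Reversing it on qtqpk: shift back: q−8=i, t−8=l, q−8=i, p−8=h, k−8=c → ilihc; then reverse → chili.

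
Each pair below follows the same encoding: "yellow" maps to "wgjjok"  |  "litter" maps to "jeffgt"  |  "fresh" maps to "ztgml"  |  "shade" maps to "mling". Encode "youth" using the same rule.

y(24)→w(22) and e(4)→g(6) fit y≡19x+8 (mod 26); the inverse of 19 mod 26 is 11. Treating letters as 0–25, the rule is x ↦ 19x + 8 (mod 26).
Applying it to youth: y(24)→19·24+8≡22=w; o(14)→19·14+8≡14=o; u(20)→19·20+8≡24=y; t(19)→19·19+8≡5=f; h(7)→19·7+8≡11=l (all mod 26).

woyfl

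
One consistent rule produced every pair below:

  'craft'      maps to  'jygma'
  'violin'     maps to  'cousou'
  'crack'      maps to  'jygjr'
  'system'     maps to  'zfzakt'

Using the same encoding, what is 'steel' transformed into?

The shift depends on letter class: consonant c→j is +7, but vowel a→g is +6. The rule splits by letter class: vowels +6, consonants +7.
On steel: s(cons)+7=z, t(cons)+7=a, e(vowel)+6=k, e(vowel)+6=k, l(cons)+7=s.

zakks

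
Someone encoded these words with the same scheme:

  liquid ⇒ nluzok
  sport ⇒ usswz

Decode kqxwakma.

intruder

Letter i (0-indexed) is shifted by i+2, so successive shifts are 2, 3, 4, ….
Decoding kqxwakma: k−2=i, q−3=n, x−4=t, w−5=r, a−6=u, k−7=d, m−8=e, a−9=r.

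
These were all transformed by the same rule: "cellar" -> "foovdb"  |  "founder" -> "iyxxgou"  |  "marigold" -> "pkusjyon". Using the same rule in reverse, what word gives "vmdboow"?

Shifts by position in cellar: pos 0: c→f (+3), pos 1: e→o (+10), pos 2: l→o (+3), pos 3: l→v (+10) — repeating every 2. The shifts repeat in a cycle of length 2: positions 0,1,… shift by +3, +10, then the pattern repeats.
Decoding vmdboow: v−3=s, m−10=c, d−3=a, b−10=r, o−3=l, o−10=e, w−3=t.

scarlet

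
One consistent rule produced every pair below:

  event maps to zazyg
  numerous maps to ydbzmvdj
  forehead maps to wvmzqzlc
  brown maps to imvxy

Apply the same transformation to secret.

e(4)→z(25) and v(21)→a(0) fit y≡23x+11 (mod 26); the inverse of 23 mod 26 is 17. Each letter's alphabet position (a=0..z=25) is mapped through 23·x+11 mod 26 — an affine cipher.
For secret: s(18)→23·18+11≡9=j; e(4)→23·4+11≡25=z; c(2)→23·2+11≡5=f; r(17)→23·17+11≡12=m; e(4)→23·4+11≡25=z; t(19)→23·19+11≡6=g (all mod 26).

jzfmzg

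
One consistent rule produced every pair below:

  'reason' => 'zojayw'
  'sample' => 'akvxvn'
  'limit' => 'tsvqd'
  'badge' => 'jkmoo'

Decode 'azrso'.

spike

Shifts by position in reason: pos 0: r→z (+8), pos 1: e→o (+10), pos 2: a→j (+9), pos 3: s→a (+8), pos 4: o→y (+10), pos 5: n→w (+9) — repeating every 3. A repeating key of period 3 is used — shifts +8, +10, +9 over and over.
Reversing it on azrso: a−8=s, z−10=p, r−9=i, s−8=k, o−10=e.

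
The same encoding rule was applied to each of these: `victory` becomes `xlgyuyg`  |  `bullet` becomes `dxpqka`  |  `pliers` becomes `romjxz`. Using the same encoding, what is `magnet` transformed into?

odkska

In victory: v→x is +2, i→l is +3, c→g is +4, t→y is +5 — the shift increases by 1 each position. Letter i (0-indexed) is shifted by i+2, so successive shifts are 2, 3, 4, ….
Applying it to magnet: m+2=o, a+3=d, g+4=k, n+5=s, e+6=k, t+7=a.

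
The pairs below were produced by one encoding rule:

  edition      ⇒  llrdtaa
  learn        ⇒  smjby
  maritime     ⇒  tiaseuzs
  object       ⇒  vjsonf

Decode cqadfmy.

Letter i (0-indexed) is shifted by i+7, so successive shifts are 7, 8, 9, ….
Undoing it on cqadfmy: c−7=v, q−8=i, a−9=r, d−10=t, f−11=u, m−12=a, y−13=l.

virtual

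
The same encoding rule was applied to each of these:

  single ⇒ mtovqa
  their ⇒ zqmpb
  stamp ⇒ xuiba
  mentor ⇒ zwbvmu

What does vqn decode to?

fin

The output letters match the input read backwards, each shifted +8: single reversed is elgnis. Read the word backwards and shift each letter +8.
Reversing it on vqn: shift back: v−8=n, q−8=i, n−8=f → nif; then reverse → fin.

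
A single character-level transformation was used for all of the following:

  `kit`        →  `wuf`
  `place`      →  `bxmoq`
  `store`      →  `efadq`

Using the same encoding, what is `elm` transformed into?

Compare letters: k→w is +12, i→u is +12, t→f is +12 — a constant shift. This is a Caesar cipher with shift 12.
For elm: e+12=q, l+12=x, m+12=y.

qxy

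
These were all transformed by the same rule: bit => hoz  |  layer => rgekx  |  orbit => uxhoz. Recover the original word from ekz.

Compare letters: b→h is +6, i→o is +6, t→z is +6 — a constant shift. It's a constant shift of +6 (ROT6).
Decoding ekz: e−6=y, k−6=e, z−6=t.

yet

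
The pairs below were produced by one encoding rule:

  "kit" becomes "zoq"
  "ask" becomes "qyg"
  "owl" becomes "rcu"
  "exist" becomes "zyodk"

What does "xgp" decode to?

jar

The output letters match the input read backwards, each shifted +6: kit reversed is tik. Two steps: reverse the string, then apply a Caesar shift of +6.
Undoing it on xgp: shift back: x−6=r, g−6=a, p−6=j → raj; then reverse → jar.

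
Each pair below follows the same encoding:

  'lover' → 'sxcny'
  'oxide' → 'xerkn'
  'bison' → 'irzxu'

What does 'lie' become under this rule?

srn

The shift depends on letter class: consonant l→s is +7, but vowel o→x is +9. Two shifts are in play — +9 for a/e/i/o/u, +7 for every other letter.
Applying it to lie: l(cons)+7=s, i(vowel)+9=r, e(vowel)+9=n.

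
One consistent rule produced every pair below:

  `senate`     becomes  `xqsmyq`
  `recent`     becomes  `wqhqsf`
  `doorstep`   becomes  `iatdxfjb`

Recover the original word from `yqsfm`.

A repeating key of period 2 is used — shifts +5, +12 over and over.
Undoing it on yqsfm: y−5=t, q−12=e, s−5=n, f−12=t, m−5=h.

tenth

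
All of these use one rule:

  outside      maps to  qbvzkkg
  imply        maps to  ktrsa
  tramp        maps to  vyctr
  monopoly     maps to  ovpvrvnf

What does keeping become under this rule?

Shifts by position in outside: pos 0: o→q (+2), pos 1: u→b (+7), pos 2: t→v (+2), pos 3: s→z (+7) — repeating every 2. It's a Vigenère-style cipher with numeric key [2,7]: position i shifts by key[i mod 2].
Applying it to keeping: k+2=m, e+7=l, e+2=g, p+7=w, i+2=k, n+7=u, g+2=i.

mlgwkui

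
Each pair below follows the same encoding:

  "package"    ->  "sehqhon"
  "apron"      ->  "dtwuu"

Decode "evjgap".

In package: p→s is +3, a→e is +4, c→h is +5, k→q is +6 — the shift increases by 1 each position. Each letter shifts forward by (position + 3), i.e. 3, 4, 5, … — the shift grows by one for each successive letter.
Reversing it on evjgap: e−3=b, v−4=r, j−5=e, g−6=a, a−7=t, p−8=h.

breath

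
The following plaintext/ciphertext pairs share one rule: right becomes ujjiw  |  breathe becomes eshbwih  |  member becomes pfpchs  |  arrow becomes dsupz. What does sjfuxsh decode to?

picture

Shifts by position in right: pos 0: r→u (+3), pos 1: i→j (+1), pos 2: g→j (+3), pos 3: h→i (+1) — repeating every 2. A repeating key of period 2 is used — shifts +3, +1 over and over.
Decoding sjfuxsh: s−3=p, j−1=i, f−3=c, u−1=t, x−3=u, s−1=r, h−3=e.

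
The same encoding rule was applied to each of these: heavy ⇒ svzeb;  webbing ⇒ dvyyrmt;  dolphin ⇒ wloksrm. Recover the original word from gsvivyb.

thereby

Each pair mirrors across the alphabet (h↔s, e↔v, a↔z): positions sum to 25. This is the alphabet-reversal cipher (Atbash): a becomes z, b becomes y, etc.
Reversing it on gsvivyb: g↔t, s↔h, v↔e, i↔r, v↔e, y↔b, b↔y.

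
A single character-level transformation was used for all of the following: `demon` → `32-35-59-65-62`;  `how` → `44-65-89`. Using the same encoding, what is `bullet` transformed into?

26-83-56-56-35-80

d(#4)→32 and e(#5)→35: differences scale by 3, so n = 3·pos + 20. The formula is n = 3×(alphabet index, a=1) + 20.
On bullet: b=2→26, u=21→83, l=12→56, l=12→56, e=5→35, t=20→80.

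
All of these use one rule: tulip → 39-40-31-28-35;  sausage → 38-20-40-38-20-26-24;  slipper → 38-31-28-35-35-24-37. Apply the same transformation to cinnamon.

The number is (letter's place in the alphabet, a=1) + 19.
For cinnamon: c=3→22, i=9→28, n=14→33, n=14→33, a=1→20, m=13→32, o=15→34, n=14→33.

22-28-33-33-20-32-34-33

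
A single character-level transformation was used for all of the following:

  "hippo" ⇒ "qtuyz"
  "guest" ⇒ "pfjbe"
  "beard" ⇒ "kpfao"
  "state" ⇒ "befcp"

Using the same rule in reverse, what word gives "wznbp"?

Shifts by position in hippo: pos 0: h→q (+9), pos 1: i→t (+11), pos 2: p→u (+5), pos 3: p→y (+9), pos 4: o→z (+11) — repeating every 3. A repeating key of period 3 is used — shifts +9, +11, +5 over and over.
Decoding wznbp: w−9=n, z−11=o, n−5=i, b−9=s, p−11=e.

noise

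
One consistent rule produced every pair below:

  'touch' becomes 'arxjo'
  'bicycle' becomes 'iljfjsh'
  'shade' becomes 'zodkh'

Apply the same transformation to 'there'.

The shift depends on letter class: consonant t→a is +7, but vowel o→r is +3. Two shifts are in play — +3 for a/e/i/o/u, +7 for every other letter.
On there: t(cons)+7=a, h(cons)+7=o, e(vowel)+3=h, r(cons)+7=y, e(vowel)+3=h.

aohyh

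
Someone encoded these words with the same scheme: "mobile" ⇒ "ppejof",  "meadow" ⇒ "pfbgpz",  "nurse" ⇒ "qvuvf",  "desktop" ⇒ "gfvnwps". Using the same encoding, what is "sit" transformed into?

vjw

Vowels shift forward by 1 and consonants shift forward by 3.
For sit: s(cons)+3=v, i(vowel)+1=j, t(cons)+3=w.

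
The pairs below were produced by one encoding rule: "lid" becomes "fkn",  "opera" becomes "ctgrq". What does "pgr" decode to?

The output letters match the input read backwards, each shifted +2: lid reversed is dil. Read the word backwards and shift each letter +2.
Decoding pgr: shift back: p−2=n, g−2=e, r−2=p → nep; then reverse → pen.

pen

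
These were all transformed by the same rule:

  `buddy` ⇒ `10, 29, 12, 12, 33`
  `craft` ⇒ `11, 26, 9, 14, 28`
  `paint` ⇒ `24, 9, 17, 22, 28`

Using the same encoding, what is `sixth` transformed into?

b is letter #2 and maps to 10: an offset of 8. The number is (letter's place in the alphabet, a=1) + 8.
For sixth: s=19→27, i=9→17, x=24→32, t=20→28, h=8→16.

27, 17, 32, 28, 16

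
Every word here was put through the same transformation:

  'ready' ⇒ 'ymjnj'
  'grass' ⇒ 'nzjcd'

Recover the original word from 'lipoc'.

Letter i (0-indexed) is shifted by i+7, so successive shifts are 7, 8, 9, ….
Decoding lipoc: l−7=e, i−8=a, p−9=g, o−10=e, c−11=r.

eager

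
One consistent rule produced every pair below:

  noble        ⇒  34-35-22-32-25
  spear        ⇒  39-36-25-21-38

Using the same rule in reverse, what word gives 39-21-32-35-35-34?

saloon

n is letter #14 and maps to 34: an offset of 20. The number is (letter's place in the alphabet, a=1) + 20.
Decoding 39-21-32-35-35-34: 39→(39−20)÷1=19=s, 21→(21−20)÷1=1=a, 32→(32−20)÷1=12=l, 35→(35−20)÷1=15=o, 35→(35−20)÷1=15=o, 34→(34−20)÷1=14=n.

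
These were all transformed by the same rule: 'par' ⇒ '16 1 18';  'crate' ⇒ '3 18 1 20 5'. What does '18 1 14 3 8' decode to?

ranch

p is letter #16 and maps to 16: an offset of 0. Each letter is replaced by its alphabet position (a=1, b=2, …, z=26).
Decoding 18 1 14 3 8: 18=r, 1=a, 14=n, 3=c, 8=h.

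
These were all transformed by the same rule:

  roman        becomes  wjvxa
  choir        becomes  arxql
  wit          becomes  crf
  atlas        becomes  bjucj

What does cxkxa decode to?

robot

The output letters match the input read backwards, each shifted +9: roman reversed is namor. Read the word backwards and shift each letter +9.
Reversing it on cxkxa: shift back: c−9=t, x−9=o, k−9=b, x−9=o, a−9=r → tobor; then reverse → robot.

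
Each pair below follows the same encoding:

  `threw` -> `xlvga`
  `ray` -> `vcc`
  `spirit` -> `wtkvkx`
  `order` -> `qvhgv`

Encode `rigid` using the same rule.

Two shifts are in play — +2 for a/e/i/o/u, +4 for every other letter.
On rigid: r(cons)+4=v, i(vowel)+2=k, g(cons)+4=k, i(vowel)+2=k, d(cons)+4=h.

vkkkh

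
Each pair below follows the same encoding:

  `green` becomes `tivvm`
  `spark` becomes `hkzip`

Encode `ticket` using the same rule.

grxpvg

Letters are reflected about the middle of the alphabet (position → 25−position): Atbash.
Applying it to ticket: t↔g, i↔r, c↔x, k↔p, e↔v, t↔g.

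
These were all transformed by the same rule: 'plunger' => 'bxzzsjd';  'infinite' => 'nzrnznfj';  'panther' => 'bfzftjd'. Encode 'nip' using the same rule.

znb

The shift depends on letter class: consonant p→b is +12, but vowel u→z is +5. Two shifts are in play — +5 for a/e/i/o/u, +12 for every other letter.
Applying it to nip: n(cons)+12=z, i(vowel)+5=n, p(cons)+12=b.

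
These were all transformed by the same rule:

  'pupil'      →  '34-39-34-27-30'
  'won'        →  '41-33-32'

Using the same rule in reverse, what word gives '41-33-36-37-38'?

worst

p is letter #16 and maps to 34: an offset of 18. The number is (letter's place in the alphabet, a=1) + 18.
Undoing it on 41-33-36-37-38: 41→(41−18)÷1=23=w, 33→(33−18)÷1=15=o, 36→(36−18)÷1=18=r, 37→(37−18)÷1=19=s, 38→(38−18)÷1=20=t.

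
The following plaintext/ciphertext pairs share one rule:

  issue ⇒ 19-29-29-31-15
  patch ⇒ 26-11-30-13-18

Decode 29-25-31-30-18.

i is letter #9 and maps to 19: an offset of 10. The number is (letter's place in the alphabet, a=1) + 10.
Decoding 29-25-31-30-18: 29→(29−10)÷1=19=s, 25→(25−10)÷1=15=o, 31→(31−10)÷1=21=u, 30→(30−10)÷1=20=t, 18→(18−10)÷1=8=h.

south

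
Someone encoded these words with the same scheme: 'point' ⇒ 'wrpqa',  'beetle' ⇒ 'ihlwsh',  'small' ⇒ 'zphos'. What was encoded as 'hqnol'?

The shifts repeat in a cycle of length 2: positions 0,1,… shift by +7, +3, then the pattern repeats.
Reversing it on hqnol: h−7=a, q−3=n, n−7=g, o−3=l, l−7=e.

angle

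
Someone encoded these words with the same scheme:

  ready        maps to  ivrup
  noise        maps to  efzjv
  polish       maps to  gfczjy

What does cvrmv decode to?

Every letter moves 17 places later in the alphabet, wrapping around z→a.
Decoding cvrmv: c−17=l, v−17=e, r−17=a, m−17=v, v−17=e.

leave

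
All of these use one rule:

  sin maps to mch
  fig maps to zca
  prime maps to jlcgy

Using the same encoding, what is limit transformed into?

Compare letters: s→m is +20, i→c is +20, n→h is +20 — a constant shift. Each letter is shifted forward by 20 in the alphabet (a Caesar shift of +20).
On limit: l+20=f, i+20=c, m+20=g, i+20=c, t+20=n.

fcgcn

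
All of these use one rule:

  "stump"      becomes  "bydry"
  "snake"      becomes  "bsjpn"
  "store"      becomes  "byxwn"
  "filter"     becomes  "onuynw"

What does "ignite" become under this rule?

rlwncj

It's a Vigenère-style cipher with numeric key [9,5]: position i shifts by key[i mod 2].
Applying it to ignite: i+9=r, g+5=l, n+9=w, i+5=n, t+9=c, e+5=j.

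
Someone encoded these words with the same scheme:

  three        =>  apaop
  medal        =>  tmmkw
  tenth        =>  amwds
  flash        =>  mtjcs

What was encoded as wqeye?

pivot

In three: t→a is +7, h→p is +8, r→a is +9, e→o is +10 — the shift increases by 1 each position. The shift increases by 1 at each position, starting from +7: 7, 8, 9, ….
Reversing it on wqeye: w−7=p, q−8=i, e−9=v, y−10=o, e−11=t.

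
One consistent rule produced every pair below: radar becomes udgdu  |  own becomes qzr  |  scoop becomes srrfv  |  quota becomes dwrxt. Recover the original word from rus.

pro

The output letters match the input read backwards, each shifted +3: radar reversed is radar. Read the word backwards and shift each letter +3.
Decoding rus: shift back: r−3=o, u−3=r, s−3=p → orp; then reverse → pro.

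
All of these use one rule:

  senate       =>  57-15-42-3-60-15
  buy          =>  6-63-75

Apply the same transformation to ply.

48-36-75

s(#19)→57 and e(#5)→15: differences scale by 3, so n = 3·pos + 0. The formula is n = 3×(alphabet index, a=1).
Applying it to ply: p=16→48, l=12→36, y=25→75.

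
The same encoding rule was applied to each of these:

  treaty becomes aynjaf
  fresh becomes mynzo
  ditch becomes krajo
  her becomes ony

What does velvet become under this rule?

The shift depends on letter class: consonant t→a is +7, but vowel e→n is +9. The rule splits by letter class: vowels +9, consonants +7.
Applying it to velvet: v(cons)+7=c, e(vowel)+9=n, l(cons)+7=s, v(cons)+7=c, e(vowel)+9=n, t(cons)+7=a.

cnscna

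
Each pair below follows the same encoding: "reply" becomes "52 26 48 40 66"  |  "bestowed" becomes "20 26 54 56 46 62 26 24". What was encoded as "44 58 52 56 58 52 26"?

nurture

r(#18)→52 and e(#5)→26: differences scale by 2, so n = 2·pos + 16. With a=1..z=26, the number is 2·pos + 16.
Undoing it on 44 58 52 56 58 52 26: 44→(44−16)÷2=14=n, 58→(58−16)÷2=21=u, 52→(52−16)÷2=18=r, 56→(56−16)÷2=20=t, 58→(58−16)÷2=21=u, 52→(52−16)÷2=18=r, 26→(26−16)÷2=5=e.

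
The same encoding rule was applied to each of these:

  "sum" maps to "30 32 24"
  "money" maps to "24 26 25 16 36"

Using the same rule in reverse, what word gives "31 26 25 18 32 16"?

s is letter #19 and maps to 30: an offset of 11. The number is (letter's place in the alphabet, a=1) + 11.
Undoing it on 31 26 25 18 32 16: 31→(31−11)÷1=20=t, 26→(26−11)÷1=15=o, 25→(25−11)÷1=14=n, 18→(18−11)÷1=7=g, 32→(32−11)÷1=21=u, 16→(16−11)÷1=5=e.

tongue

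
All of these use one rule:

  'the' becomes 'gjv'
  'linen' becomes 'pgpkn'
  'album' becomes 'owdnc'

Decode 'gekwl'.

The word is reversed, then every letter is shifted forward by 2.
Undoing it on gekwl: shift back: g−2=e, e−2=c, k−2=i, w−2=u, l−2=j → eciuj; then reverse → juice.

juice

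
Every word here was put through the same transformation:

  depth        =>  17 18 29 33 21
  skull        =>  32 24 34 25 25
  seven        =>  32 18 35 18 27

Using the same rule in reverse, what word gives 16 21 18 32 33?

chest

d is letter #4 and maps to 17: an offset of 13. Letters become their 1-based position plus 13 (so a→14, b→15, …).
Undoing it on 16 21 18 32 33: 16→(16−13)÷1=3=c, 21→(21−13)÷1=8=h, 18→(18−13)÷1=5=e, 32→(32−13)÷1=19=s, 33→(33−13)÷1=20=t.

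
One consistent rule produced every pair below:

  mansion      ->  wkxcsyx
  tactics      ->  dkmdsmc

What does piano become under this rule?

Compare letters: m→w is +10, a→k is +10, n→x is +10 — a constant shift. This is a Caesar cipher with shift 10.
On piano: p+10=z, i+10=s, a+10=k, n+10=x, o+10=y.

zskxy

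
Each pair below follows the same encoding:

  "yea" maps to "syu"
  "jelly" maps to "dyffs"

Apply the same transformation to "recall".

lywuff

Compare letters: y→s is +20, e→y is +20, a→u is +20 — a constant shift. Each letter is shifted forward by 20 in the alphabet (a Caesar shift of +20).
For recall: r+20=l, e+20=y, c+20=w, a+20=u, l+20=f, l+20=f.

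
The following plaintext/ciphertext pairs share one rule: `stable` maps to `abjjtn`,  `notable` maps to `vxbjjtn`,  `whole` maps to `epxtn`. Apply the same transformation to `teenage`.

bnnvjon

The shift depends on letter class: consonant s→a is +8, but vowel a→j is +9. The rule splits by letter class: vowels +9, consonants +8.
On teenage: t(cons)+8=b, e(vowel)+9=n, e(vowel)+9=n, n(cons)+8=v, a(vowel)+9=j, g(cons)+8=o, e(vowel)+9=n.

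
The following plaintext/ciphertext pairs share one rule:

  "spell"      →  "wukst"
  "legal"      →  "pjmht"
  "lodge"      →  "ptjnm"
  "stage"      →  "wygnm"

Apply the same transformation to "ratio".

In spell: s→w is +4, p→u is +5, e→k is +6, l→s is +7 — the shift increases by 1 each position. Each letter shifts forward by (position + 4), i.e. 4, 5, 6, … — the shift grows by one for each successive letter.
For ratio: r+4=v, a+5=f, t+6=z, i+7=p, o+8=w.

vfzpw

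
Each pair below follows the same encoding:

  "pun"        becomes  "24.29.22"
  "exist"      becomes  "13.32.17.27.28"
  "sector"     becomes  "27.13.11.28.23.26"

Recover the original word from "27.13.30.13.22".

seven

p is letter #16 and maps to 24: an offset of 8. Each letter is replaced by its alphabet position (a=1..z=26) + 8.
Decoding 27.13.30.13.22: 27→(27−8)÷1=19=s, 13→(13−8)÷1=5=e, 30→(30−8)÷1=22=v, 13→(13−8)÷1=5=e, 22→(22−8)÷1=14=n.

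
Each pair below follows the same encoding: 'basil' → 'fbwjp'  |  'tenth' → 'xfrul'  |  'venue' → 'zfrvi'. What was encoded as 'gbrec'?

Shifts by position in basil: pos 0: b→f (+4), pos 1: a→b (+1), pos 2: s→w (+4), pos 3: i→j (+1) — repeating every 2. A repeating key of period 2 is used — shifts +4, +1 over and over.
Decoding gbrec: g−4=c, b−1=a, r−4=n, e−1=d, c−4=y.

candy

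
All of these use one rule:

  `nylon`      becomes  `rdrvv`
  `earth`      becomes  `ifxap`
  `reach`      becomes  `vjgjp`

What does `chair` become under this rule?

In nylon: n→r is +4, y→d is +5, l→r is +6, o→v is +7 — the shift increases by 1 each position. The shift increases by 1 at each position, starting from +4: 4, 5, 6, ….
On chair: c+4=g, h+5=m, a+6=g, i+7=p, r+8=z.

gmgpz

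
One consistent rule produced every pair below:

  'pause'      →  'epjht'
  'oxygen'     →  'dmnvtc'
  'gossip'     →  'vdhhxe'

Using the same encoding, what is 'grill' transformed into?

vgxaa

Compare letters: p→e is +15, a→p is +15, u→j is +15 — a constant shift. This is a Caesar cipher with shift 15.
Applying it to grill: g+15=v, r+15=g, i+15=x, l+15=a, l+15=a.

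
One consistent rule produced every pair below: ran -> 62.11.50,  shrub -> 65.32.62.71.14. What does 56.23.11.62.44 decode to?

pearl

r(#18)→62 and a(#1)→11: differences scale by 3, so n = 3·pos + 8. With a=1..z=26, the number is 3·pos + 8.
Undoing it on 56.23.11.62.44: 56→(56−8)÷3=16=p, 23→(23−8)÷3=5=e, 11→(11−8)÷3=1=a, 62→(62−8)÷3=18=r, 44→(44−8)÷3=12=l.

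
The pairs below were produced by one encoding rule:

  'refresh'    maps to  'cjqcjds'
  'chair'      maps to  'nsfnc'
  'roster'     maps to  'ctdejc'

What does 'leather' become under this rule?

The rule splits by letter class: vowels +5, consonants +11.
On leather: l(cons)+11=w, e(vowel)+5=j, a(vowel)+5=f, t(cons)+11=e, h(cons)+11=s, e(vowel)+5=j, r(cons)+11=c.

wjfesjc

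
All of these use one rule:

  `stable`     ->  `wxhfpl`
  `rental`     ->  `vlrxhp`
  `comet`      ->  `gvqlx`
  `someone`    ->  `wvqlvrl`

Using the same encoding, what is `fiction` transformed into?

The shift depends on letter class: consonant s→w is +4, but vowel a→h is +7. Two shifts are in play — +7 for a/e/i/o/u, +4 for every other letter.
Applying it to fiction: f(cons)+4=j, i(vowel)+7=p, c(cons)+4=g, t(cons)+4=x, i(vowel)+7=p, o(vowel)+7=v, n(cons)+4=r.

jpgxpvr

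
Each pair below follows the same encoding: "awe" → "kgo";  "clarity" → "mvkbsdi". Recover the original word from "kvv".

all

Compare letters: a→k is +10, w→g is +10, e→o is +10 — a constant shift. It's a constant shift of +10 (ROT10).
Reversing it on kvv: k−10=a, v−10=l, v−10=l.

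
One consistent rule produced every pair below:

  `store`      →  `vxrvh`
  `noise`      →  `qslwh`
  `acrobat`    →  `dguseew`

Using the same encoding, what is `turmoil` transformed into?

wyuqrmo

Shifts by position in store: pos 0: s→v (+3), pos 1: t→x (+4), pos 2: o→r (+3), pos 3: r→v (+4) — repeating every 2. It's a Vigenère-style cipher with numeric key [3,4]: position i shifts by key[i mod 2].
Applying it to turmoil: t+3=w, u+4=y, r+3=u, m+4=q, o+3=r, i+4=m, l+3=o.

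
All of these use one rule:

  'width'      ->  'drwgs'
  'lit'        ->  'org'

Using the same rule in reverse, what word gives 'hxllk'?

scoop

Each pair mirrors across the alphabet (w↔d, i↔r, d↔w): positions sum to 25. Each letter is replaced by its mirror in the alphabet: a↔z, b↔y, c↔x, and so on (the Atbash cipher).
Undoing it on hxllk: h↔s, x↔c, l↔o, l↔o, k↔p.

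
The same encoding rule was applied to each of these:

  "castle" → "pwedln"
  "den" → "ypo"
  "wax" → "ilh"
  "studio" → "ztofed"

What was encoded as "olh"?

wad

Two steps: reverse the string, then apply a Caesar shift of +11.
Reversing it on olh: shift back: o−11=d, l−11=a, h−11=w → daw; then reverse → wad.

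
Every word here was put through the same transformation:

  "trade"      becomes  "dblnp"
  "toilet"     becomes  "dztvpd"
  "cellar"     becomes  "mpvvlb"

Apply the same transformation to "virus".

The shift depends on letter class: consonant t→d is +10, but vowel a→l is +11. The rule splits by letter class: vowels +11, consonants +10.
Applying it to virus: v(cons)+10=f, i(vowel)+11=t, r(cons)+10=b, u(vowel)+11=f, s(cons)+10=c.

ftbfc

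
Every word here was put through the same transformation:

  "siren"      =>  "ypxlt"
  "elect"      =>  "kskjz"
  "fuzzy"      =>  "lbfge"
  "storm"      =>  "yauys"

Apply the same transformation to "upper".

awvlx

Shifts by position in siren: pos 0: s→y (+6), pos 1: i→p (+7), pos 2: r→x (+6), pos 3: e→l (+7) — repeating every 2. A repeating key of period 2 is used — shifts +6, +7 over and over.
On upper: u+6=a, p+7=w, p+6=v, e+7=l, r+6=x.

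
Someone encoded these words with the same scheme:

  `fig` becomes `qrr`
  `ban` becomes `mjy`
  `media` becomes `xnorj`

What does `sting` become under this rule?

deryr

The shift depends on letter class: consonant f→q is +11, but vowel i→r is +9. The rule splits by letter class: vowels +9, consonants +11.
On sting: s(cons)+11=d, t(cons)+11=e, i(vowel)+9=r, n(cons)+11=y, g(cons)+11=r.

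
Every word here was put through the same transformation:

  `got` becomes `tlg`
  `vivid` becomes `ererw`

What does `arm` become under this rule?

zin

Each pair mirrors across the alphabet (g↔t, o↔l, t↔g): positions sum to 25. Each letter is replaced by its mirror in the alphabet: a↔z, b↔y, c↔x, and so on (the Atbash cipher).
For arm: a↔z, r↔i, m↔n.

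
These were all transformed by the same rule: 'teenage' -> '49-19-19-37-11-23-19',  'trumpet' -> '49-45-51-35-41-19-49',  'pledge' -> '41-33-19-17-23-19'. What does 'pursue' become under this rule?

t(#20)→49 and e(#5)→19: differences scale by 2, so n = 2·pos + 9. With a=1..z=26, the number is 2·pos + 9.
For pursue: p=16→41, u=21→51, r=18→45, s=19→47, u=21→51, e=5→19.

41-51-45-47-51-19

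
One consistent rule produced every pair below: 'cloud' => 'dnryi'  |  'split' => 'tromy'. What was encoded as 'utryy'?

In cloud: c→d is +1, l→n is +2, o→r is +3, u→y is +4 — the shift increases by 1 each position. Letter i (0-indexed) is shifted by i+1, so successive shifts are 1, 2, 3, ….
Undoing it on utryy: u−1=t, t−2=r, r−3=o, y−4=u, y−5=t.

trout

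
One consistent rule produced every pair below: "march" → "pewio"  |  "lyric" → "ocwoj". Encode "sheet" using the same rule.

vljka

In march: m→p is +3, a→e is +4, r→w is +5, c→i is +6 — the shift increases by 1 each position. Each letter shifts forward by (position + 3), i.e. 3, 4, 5, … — the shift grows by one for each successive letter.
On sheet: s+3=v, h+4=l, e+5=j, e+6=k, t+7=a.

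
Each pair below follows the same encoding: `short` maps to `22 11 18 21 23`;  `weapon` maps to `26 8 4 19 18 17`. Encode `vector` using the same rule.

s is letter #19 and maps to 22: an offset of 3. Each letter is replaced by its alphabet position (a=1..z=26) + 3.
Applying it to vector: v=22→25, e=5→8, c=3→6, t=20→23, o=15→18, r=18→21.

25 8 6 23 18 21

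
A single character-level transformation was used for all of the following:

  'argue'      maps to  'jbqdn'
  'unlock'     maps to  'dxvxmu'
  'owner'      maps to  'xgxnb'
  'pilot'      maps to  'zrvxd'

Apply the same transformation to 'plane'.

The shift depends on letter class: consonant r→b is +10, but vowel a→j is +9. Vowels shift forward by 9 and consonants shift forward by 10.
On plane: p(cons)+10=z, l(cons)+10=v, a(vowel)+9=j, n(cons)+10=x, e(vowel)+9=n.

zvjxn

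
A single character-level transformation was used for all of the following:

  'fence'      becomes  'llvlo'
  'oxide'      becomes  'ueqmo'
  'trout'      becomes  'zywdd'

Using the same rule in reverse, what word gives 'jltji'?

delay

In fence: f→l is +6, e→l is +7, n→v is +8, c→l is +9 — the shift increases by 1 each position. The shift increases by 1 at each position, starting from +6: 6, 7, 8, ….
Undoing it on jltji: j−6=d, l−7=e, t−8=l, j−9=a, i−10=y.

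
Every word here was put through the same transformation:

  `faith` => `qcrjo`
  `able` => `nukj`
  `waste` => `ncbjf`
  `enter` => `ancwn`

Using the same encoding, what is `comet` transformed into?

cnvxl

The output letters match the input read backwards, each shifted +9: faith reversed is htiaf. The word is reversed, then every letter is shifted forward by 9.
On comet: reverse → temoc; then shift: t+9=c, e+9=n, m+9=v, o+9=x, c+9=l.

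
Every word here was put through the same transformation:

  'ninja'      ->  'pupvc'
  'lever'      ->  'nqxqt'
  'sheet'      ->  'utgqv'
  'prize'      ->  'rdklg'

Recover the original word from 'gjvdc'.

It's a Vigenère-style cipher with numeric key [2,12]: position i shifts by key[i mod 2].
Reversing it on gjvdc: g−2=e, j−12=x, v−2=t, d−12=r, c−2=a.

extra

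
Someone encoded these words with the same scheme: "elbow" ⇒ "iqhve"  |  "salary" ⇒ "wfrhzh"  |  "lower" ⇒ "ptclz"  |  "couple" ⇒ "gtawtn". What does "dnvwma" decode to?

zipper

The shift increases by 1 at each position, starting from +4: 4, 5, 6, ….
Decoding dnvwma: d−4=z, n−5=i, v−6=p, w−7=p, m−8=e, a−9=r.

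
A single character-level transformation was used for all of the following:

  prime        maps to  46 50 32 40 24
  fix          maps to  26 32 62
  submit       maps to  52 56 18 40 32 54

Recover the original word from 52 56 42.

sun

p(#16)→46 and r(#18)→50: differences scale by 2, so n = 2·pos + 14. The formula is n = 2×(alphabet index, a=1) + 14.
Decoding 52 56 42: 52→(52−14)÷2=19=s, 56→(56−14)÷2=21=u, 42→(42−14)÷2=14=n.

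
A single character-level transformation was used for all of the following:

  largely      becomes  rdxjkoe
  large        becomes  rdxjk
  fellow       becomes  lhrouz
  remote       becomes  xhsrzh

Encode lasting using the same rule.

rdywoqm

It's a Vigenère-style cipher with numeric key [6,3]: position i shifts by key[i mod 2].
For lasting: l+6=r, a+3=d, s+6=y, t+3=w, i+6=o, n+3=q, g+6=m.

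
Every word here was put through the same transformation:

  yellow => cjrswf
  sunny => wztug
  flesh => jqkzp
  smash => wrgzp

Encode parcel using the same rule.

tfxjmu

In yellow: y→c is +4, e→j is +5, l→r is +6, l→s is +7 — the shift increases by 1 each position. The shift increases by 1 at each position, starting from +4: 4, 5, 6, ….
On parcel: p+4=t, a+5=f, r+6=x, c+7=j, e+8=m, l+9=u.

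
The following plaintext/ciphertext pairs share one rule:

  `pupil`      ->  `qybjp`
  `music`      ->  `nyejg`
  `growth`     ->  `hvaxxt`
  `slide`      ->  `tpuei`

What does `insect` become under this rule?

Shifts by position in pupil: pos 0: p→q (+1), pos 1: u→y (+4), pos 2: p→b (+12), pos 3: i→j (+1), pos 4: l→p (+4) — repeating every 3. A repeating key of period 3 is used — shifts +1, +4, +12 over and over.
Applying it to insect: i+1=j, n+4=r, s+12=e, e+1=f, c+4=g, t+12=f.

jrefgf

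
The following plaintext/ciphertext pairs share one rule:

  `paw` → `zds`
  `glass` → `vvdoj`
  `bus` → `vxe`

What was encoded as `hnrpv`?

The output letters match the input read backwards, each shifted +3: paw reversed is wap. The word is reversed, then every letter is shifted forward by 3.
Decoding hnrpv: shift back: h−3=e, n−3=k, r−3=o, p−3=m, v−3=s → ekoms; then reverse → smoke.

smoke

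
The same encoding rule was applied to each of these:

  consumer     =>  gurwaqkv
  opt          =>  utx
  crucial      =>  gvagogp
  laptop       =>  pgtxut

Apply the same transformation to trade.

The rule splits by letter class: vowels +6, consonants +4.
Applying it to trade: t(cons)+4=x, r(cons)+4=v, a(vowel)+6=g, d(cons)+4=h, e(vowel)+6=k.

xvghk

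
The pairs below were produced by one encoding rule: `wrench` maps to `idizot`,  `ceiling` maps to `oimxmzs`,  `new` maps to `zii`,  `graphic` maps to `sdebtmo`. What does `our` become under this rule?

Two shifts are in play — +4 for a/e/i/o/u, +12 for every other letter.
For our: o(vowel)+4=s, u(vowel)+4=y, r(cons)+12=d.

syd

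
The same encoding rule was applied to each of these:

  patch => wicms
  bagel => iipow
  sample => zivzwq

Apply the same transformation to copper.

jwyzpd

In patch: p→w is +7, a→i is +8, t→c is +9, c→m is +10 — the shift increases by 1 each position. The shift increases by 1 at each position, starting from +7: 7, 8, 9, ….
Applying it to copper: c+7=j, o+8=w, p+9=y, p+10=z, e+11=p, r+12=d.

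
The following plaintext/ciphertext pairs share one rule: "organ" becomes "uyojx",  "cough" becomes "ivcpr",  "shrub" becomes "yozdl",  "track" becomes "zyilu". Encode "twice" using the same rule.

In organ: o→u is +6, r→y is +7, g→o is +8, a→j is +9 — the shift increases by 1 each position. The shift increases by 1 at each position, starting from +6: 6, 7, 8, ….
Applying it to twice: t+6=z, w+7=d, i+8=q, c+9=l, e+10=o.

zdqlo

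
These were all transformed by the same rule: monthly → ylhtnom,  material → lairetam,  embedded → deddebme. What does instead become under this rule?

daetsni

The output letters match the input read backwards: monthly reversed is ylhtnom. It's just the letters in reverse order.
On instead: reverse → daetsni.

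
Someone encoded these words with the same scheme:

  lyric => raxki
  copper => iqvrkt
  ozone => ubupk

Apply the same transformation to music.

swyki

The shifts repeat in a cycle of length 2: positions 0,1,… shift by +6, +2, then the pattern repeats.
On music: m+6=s, u+2=w, s+6=y, i+2=k, c+6=i.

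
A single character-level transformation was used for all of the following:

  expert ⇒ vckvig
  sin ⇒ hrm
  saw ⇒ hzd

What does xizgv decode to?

crate

This is the alphabet-reversal cipher (Atbash): a becomes z, b becomes y, etc.
Decoding xizgv: x↔c, i↔r, z↔a, g↔t, v↔e.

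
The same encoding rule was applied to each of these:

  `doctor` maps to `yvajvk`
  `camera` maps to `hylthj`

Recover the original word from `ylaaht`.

The word is reversed, then every letter is shifted forward by 7.
Undoing it on ylaaht: shift back: y−7=r, l−7=e, a−7=t, a−7=t, h−7=a, t−7=m → rettam; then reverse → matter.

matter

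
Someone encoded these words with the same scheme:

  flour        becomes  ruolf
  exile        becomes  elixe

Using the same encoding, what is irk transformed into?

kri

The output letters match the input read backwards: flour reversed is ruolf. The word is simply reversed.
On irk: reverse → kri.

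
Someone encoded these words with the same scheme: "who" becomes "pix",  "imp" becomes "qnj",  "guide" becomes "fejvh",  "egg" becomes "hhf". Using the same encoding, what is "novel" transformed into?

The output letters match the input read backwards, each shifted +1: who reversed is ohw. Read the word backwards and shift each letter +1.
Applying it to novel: reverse → levon; then shift: l+1=m, e+1=f, v+1=w, o+1=p, n+1=o.

mfwpo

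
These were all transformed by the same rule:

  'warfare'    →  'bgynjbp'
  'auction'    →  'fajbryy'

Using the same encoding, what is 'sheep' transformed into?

In warfare: w→b is +5, a→g is +6, r→y is +7, f→n is +8 — the shift increases by 1 each position. The shift increases by 1 at each position, starting from +5: 5, 6, 7, ….
On sheep: s+5=x, h+6=n, e+7=l, e+8=m, p+9=y.

xnlmy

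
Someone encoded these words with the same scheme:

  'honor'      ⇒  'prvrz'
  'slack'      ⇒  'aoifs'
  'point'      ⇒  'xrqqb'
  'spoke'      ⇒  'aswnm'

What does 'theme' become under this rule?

A repeating key of period 2 is used — shifts +8, +3 over and over.
Applying it to theme: t+8=b, h+3=k, e+8=m, m+3=p, e+8=m.

bkmpm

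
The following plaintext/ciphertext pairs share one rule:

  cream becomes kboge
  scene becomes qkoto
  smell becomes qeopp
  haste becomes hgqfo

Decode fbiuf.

c(2)→k(10) and r(17)→b(1) fit y≡15x+6 (mod 26); the inverse of 15 mod 26 is 7. Treating letters as 0–25, the rule is x ↦ 15x + 6 (mod 26).
Reversing it on fbiuf: f(5)→7·(5−6)≡19=t; b(1)→7·(1−6)≡17=r; i(8)→7·(8−6)≡14=o; u(20)→7·(20−6)≡20=u; f(5)→7·(5−6)≡19=t (all mod 26).

trout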